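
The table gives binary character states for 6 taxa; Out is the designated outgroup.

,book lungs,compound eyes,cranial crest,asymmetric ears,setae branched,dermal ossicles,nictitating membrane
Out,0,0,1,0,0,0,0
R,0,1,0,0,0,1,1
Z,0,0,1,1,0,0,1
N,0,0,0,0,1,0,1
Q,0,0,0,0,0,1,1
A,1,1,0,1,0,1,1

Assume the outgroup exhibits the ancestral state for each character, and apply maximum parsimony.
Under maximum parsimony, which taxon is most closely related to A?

R

Character polarity is set by the outgroup: the derived state is whichever differs from the outgroup's state, so for cranial crest the derived state is '0', and for the remaining characters it is '1'.
book lungs (derived state '1') is unique to A (autapomorphy; uninformative for grouping).
Only A and R show the derived state '1' for compound eyes, supporting them as a clade.
Only A, N, Q, and R show the derived state '0' for cranial crest, supporting them as a clade.
asymmetric ears (state '1') occurs in A and Z but conflicts with the nesting implied by the other characters — most parsimoniously interpreted as homoplasy.
setae branched (derived state '1') is unique to N (autapomorphy; uninformative for grouping).
dermal ossicles: derived state '1' in A, Q, and R only — synapomorphy for {A, Q, R}.
All ingroup taxa share the derived state '1' for nictitating membrane; it defines the ingroup but does not resolve relationships within it.
Most parsimonious ingroup topology: ((((R,A),Q),N),Z).
A and R form a cherry on this tree, so they are sister taxa.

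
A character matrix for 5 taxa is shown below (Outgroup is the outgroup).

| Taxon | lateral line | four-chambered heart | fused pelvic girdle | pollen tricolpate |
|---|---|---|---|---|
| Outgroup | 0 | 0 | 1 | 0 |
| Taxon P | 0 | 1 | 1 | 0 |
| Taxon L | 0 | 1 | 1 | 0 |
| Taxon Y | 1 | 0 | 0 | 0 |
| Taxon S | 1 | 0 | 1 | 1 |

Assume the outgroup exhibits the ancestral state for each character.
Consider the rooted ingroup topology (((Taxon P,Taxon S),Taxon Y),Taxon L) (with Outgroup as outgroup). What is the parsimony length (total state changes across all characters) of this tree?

Map each character onto (((Taxon P,Taxon S),Taxon Y),Taxon L) (rooted by Outgroup) and count the minimum state changes it requires (Fitch parsimony):
lateral line: 2; four-chambered heart: 2; fused pelvic girdle: 1; pollen tricolpate: 1.
Total tree length = 6.

6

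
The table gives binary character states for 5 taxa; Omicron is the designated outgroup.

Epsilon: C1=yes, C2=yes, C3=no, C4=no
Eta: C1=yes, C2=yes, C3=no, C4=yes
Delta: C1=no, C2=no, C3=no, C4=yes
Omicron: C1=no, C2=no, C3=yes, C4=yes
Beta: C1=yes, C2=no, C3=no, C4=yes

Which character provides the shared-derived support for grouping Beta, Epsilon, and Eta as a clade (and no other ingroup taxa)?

C1

Character polarity is set by the outgroup: the derived state is whichever differs from the outgroup's state, so for C3, C4 the derived state is 'no', and for the remaining characters it is 'yes'.
C1: derived state 'yes' in Beta, Epsilon, and Eta only — synapomorphy for {Beta, Epsilon, Eta}.
Only Epsilon and Eta show the derived state 'yes' for C2, supporting them as a clade.
All ingroup taxa share the derived state 'no' for C3; it defines the ingroup but does not resolve relationships within it.
C4 (derived state 'no') is unique to Epsilon (autapomorphy; uninformative for grouping).
Most parsimonious ingroup topology: (((Epsilon,Eta),Beta),Delta).
The clade {Beta, Epsilon, Eta} is supported by C1: its derived state 'yes' occurs in exactly those taxa and in no other taxon (including the outgroup).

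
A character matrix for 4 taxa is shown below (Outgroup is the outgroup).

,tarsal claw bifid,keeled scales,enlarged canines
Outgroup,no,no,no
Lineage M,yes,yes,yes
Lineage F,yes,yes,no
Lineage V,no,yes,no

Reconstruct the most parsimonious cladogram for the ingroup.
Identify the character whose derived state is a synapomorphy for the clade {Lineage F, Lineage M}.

The outgroup has state 'no' for every character, so 'yes' is the derived state throughout.
Only Lineage F and Lineage M show the derived state 'yes' for tarsal claw bifid, supporting them as a clade.
keeled scales (derived state 'yes') is shared by all ingroup taxa — unites the whole ingroup.
enlarged canines (derived state 'yes') is unique to Lineage M (autapomorphy; uninformative for grouping).
Most parsimonious ingroup topology: ((Lineage M,Lineage F),Lineage V).
The clade {Lineage F, Lineage M} is supported by tarsal claw bifid: its derived state 'yes' occurs in exactly those taxa and in no other taxon (including the outgroup).

tarsal claw bifid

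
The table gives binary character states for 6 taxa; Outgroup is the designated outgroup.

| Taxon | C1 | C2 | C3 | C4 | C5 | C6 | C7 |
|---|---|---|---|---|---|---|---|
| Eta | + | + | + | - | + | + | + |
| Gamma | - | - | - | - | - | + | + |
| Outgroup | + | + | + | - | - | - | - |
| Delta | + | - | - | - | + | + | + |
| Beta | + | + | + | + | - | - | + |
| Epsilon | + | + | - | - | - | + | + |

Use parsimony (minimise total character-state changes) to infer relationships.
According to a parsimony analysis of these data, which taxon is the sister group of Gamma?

Character polarity is set by the outgroup: the derived state is whichever differs from the outgroup's state, so for C1, C2, C3 the derived state is '-', and for the remaining characters it is '+'.
C1 (derived state '-') is unique to Gamma (autapomorphy; uninformative for grouping).
C2: derived state '-' in Delta and Gamma only — synapomorphy for {Delta, Gamma}.
C3 (derived state '-') is shared by Delta, Epsilon, and Gamma — a synapomorphy uniting that clade.
C4 (derived state '+') is unique to Beta (autapomorphy; uninformative for grouping).
C5 (state '+') occurs in Delta and Eta but conflicts with the nesting implied by the other characters — most parsimoniously interpreted as homoplasy.
C6: derived state '+' in Delta, Epsilon, Eta, and Gamma only — synapomorphy for {Delta, Epsilon, Eta, Gamma}.
C7 (derived state '+') is shared by all ingroup taxa — unites the whole ingroup.
Most parsimonious ingroup topology: ((((Gamma,Delta),Epsilon),Eta),Beta).
Gamma and Delta form a cherry on this tree, so they are sister taxa.

Delta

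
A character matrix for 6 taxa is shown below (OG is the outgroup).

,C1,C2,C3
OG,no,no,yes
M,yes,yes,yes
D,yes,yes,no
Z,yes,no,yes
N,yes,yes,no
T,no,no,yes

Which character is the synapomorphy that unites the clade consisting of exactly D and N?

C3

Character polarity is set by the outgroup: the derived state is whichever differs from the outgroup's state, so for C3 the derived state is 'no', and for the remaining characters it is 'yes'.
C1: derived state 'yes' in D, M, N, and Z only — synapomorphy for {D, M, N, Z}.
C2: derived state 'yes' in D, M, and N only — synapomorphy for {D, M, N}.
Only D and N show the derived state 'no' for C3, supporting them as a clade.
Most parsimonious ingroup topology: (((M,(D,N)),Z),T).
The clade {D, N} is supported by C3: its derived state 'no' occurs in exactly those taxa and in no other taxon (including the outgroup).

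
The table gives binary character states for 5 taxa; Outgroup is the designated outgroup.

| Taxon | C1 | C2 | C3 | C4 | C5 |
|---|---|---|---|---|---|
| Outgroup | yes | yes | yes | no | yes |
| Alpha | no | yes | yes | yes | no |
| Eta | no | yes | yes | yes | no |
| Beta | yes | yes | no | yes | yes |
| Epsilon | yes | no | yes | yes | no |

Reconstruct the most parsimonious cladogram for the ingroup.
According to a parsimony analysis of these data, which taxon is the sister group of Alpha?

Character polarity is set by the outgroup: the derived state is whichever differs from the outgroup's state, so for C1, C2, C3, C5 the derived state is 'no', and for the remaining characters it is 'yes'.
C1: derived state 'no' in Alpha and Eta only — synapomorphy for {Alpha, Eta}.
C2: derived state 'no' in Epsilon only — an autapomorphy, so it tells us nothing about relationships among taxa.
C3 (derived state 'no') is unique to Beta (autapomorphy; uninformative for grouping).
All ingroup taxa share the derived state 'yes' for C4; it defines the ingroup but does not resolve relationships within it.
Only Alpha, Epsilon, and Eta show the derived state 'no' for C5, supporting them as a clade.
Most parsimonious ingroup topology: (((Alpha,Eta),Epsilon),Beta).
Alpha and Eta form a cherry on this tree, so they are sister taxa.

Eta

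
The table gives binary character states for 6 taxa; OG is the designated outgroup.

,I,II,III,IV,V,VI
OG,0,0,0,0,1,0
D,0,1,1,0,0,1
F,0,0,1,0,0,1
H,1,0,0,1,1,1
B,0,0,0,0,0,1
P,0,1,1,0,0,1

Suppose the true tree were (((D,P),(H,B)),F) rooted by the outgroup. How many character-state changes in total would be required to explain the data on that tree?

8

Map each character onto (((D,P),(H,B)),F) (rooted by OG) and count the minimum state changes it requires (Fitch parsimony):
I: 1; II: 1; III: 2; IV: 1; V: 2; VI: 1.
Total tree length = 8.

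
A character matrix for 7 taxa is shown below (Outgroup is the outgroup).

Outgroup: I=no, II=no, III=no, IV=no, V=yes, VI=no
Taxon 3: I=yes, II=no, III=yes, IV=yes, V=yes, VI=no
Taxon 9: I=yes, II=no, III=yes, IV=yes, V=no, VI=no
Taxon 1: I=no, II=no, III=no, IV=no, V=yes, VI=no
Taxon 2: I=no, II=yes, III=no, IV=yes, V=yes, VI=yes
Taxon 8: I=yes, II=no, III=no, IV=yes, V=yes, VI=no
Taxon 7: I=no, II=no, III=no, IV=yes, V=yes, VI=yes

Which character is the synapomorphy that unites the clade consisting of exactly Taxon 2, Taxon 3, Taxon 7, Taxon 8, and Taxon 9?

IV

Character polarity is set by the outgroup: the derived state is whichever differs from the outgroup's state, so for V the derived state is 'no', and for the remaining characters it is 'yes'.
I: derived state 'yes' in Taxon 3, Taxon 8, and Taxon 9 only — synapomorphy for {Taxon 3, Taxon 8, Taxon 9}.
II: derived state 'yes' in Taxon 2 only — an autapomorphy, so it tells us nothing about relationships among taxa.
III (derived state 'yes') is shared by Taxon 3 and Taxon 9 — a synapomorphy uniting that clade.
Only Taxon 2, Taxon 3, Taxon 7, Taxon 8, and Taxon 9 show the derived state 'yes' for IV, supporting them as a clade.
V (derived state 'no') is unique to Taxon 9 (autapomorphy; uninformative for grouping).
Only Taxon 2 and Taxon 7 show the derived state 'yes' for VI, supporting them as a clade.
Most parsimonious ingroup topology: ((((Taxon 3,Taxon 9),Taxon 8),(Taxon 2,Taxon 7)),Taxon 1).
The clade {Taxon 2, Taxon 3, Taxon 7, Taxon 8, Taxon 9} is supported by IV: its derived state 'yes' occurs in exactly those taxa and in no other taxon (including the outgroup).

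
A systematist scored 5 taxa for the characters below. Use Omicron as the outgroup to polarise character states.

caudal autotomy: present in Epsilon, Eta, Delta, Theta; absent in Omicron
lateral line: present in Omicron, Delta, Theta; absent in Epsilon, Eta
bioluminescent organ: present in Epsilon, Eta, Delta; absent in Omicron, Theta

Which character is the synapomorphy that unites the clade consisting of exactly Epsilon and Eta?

lateral line

Character polarity is set by the outgroup: the derived state is whichever differs from the outgroup's state, so for lateral line the derived state is 'absent', and for the remaining characters it is 'present'.
All ingroup taxa share the derived state 'present' for caudal autotomy; it defines the ingroup but does not resolve relationships within it.
lateral line: derived state 'absent' in Epsilon and Eta only — synapomorphy for {Epsilon, Eta}.
Only Delta, Epsilon, and Eta show the derived state 'present' for bioluminescent organ, supporting them as a clade.
Most parsimonious ingroup topology: (((Epsilon,Eta),Delta),Theta).
The clade {Epsilon, Eta} is supported by lateral line: its derived state 'absent' occurs in exactly those taxa and in no other taxon (including the outgroup).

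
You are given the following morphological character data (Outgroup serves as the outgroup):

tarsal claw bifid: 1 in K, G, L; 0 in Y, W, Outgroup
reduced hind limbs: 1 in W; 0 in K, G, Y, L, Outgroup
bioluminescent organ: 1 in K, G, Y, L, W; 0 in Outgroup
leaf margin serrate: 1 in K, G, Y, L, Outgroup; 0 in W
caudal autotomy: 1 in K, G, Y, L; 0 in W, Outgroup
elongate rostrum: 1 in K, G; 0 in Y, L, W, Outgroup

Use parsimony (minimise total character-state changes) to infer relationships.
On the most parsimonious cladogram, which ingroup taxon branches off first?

Character polarity is set by the outgroup: the derived state is whichever differs from the outgroup's state, so for leaf margin serrate the derived state is '0', and for the remaining characters it is '1'.
tarsal claw bifid: derived state '1' in G, K, and L only — synapomorphy for {G, K, L}.
reduced hind limbs: derived state '1' in W only — an autapomorphy, so it tells us nothing about relationships among taxa.
All ingroup taxa share the derived state '1' for bioluminescent organ; it defines the ingroup but does not resolve relationships within it.
leaf margin serrate: derived state '0' in W only — an autapomorphy, so it tells us nothing about relationships among taxa.
caudal autotomy: derived state '1' in G, K, L, and Y only — synapomorphy for {G, K, L, Y}.
elongate rostrum: derived state '1' in G and K only — synapomorphy for {G, K}.
Most parsimonious ingroup topology: ((((G,K),L),Y),W).
W is sister to the clade containing all other ingroup taxa, so it is the earliest-diverging (most basal) ingroup lineage.

W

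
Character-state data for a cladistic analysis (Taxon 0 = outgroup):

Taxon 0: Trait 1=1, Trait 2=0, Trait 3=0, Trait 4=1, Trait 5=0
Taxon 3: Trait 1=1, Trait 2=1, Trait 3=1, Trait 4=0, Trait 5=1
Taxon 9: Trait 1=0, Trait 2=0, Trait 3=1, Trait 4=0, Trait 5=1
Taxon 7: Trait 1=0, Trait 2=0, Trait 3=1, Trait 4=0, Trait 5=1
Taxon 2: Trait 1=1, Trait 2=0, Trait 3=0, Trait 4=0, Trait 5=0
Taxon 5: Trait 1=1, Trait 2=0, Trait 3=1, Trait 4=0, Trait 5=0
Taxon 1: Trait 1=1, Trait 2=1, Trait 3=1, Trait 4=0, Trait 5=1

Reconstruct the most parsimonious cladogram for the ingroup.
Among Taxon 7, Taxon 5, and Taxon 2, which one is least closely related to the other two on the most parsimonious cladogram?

Character polarity is set by the outgroup: the derived state is whichever differs from the outgroup's state, so for Trait 1, Trait 4 the derived state is '0', and for the remaining characters it is '1'.
Trait 1 (derived state '0') is shared by Taxon 7 and Taxon 9 — a synapomorphy uniting that clade.
Trait 2 (derived state '1') is shared by Taxon 1 and Taxon 3 — a synapomorphy uniting that clade.
Trait 3 (derived state '1') is shared by Taxon 1, Taxon 3, Taxon 5, Taxon 7, and Taxon 9 — a synapomorphy uniting that clade.
Trait 4 (derived state '0') is shared by all ingroup taxa — unites the whole ingroup.
Trait 5 (derived state '1') is shared by Taxon 1, Taxon 3, Taxon 7, and Taxon 9 — a synapomorphy uniting that clade.
Most parsimonious ingroup topology: ((((Taxon 3,Taxon 1),(Taxon 9,Taxon 7)),Taxon 5),Taxon 2).
Taxon 7 and Taxon 5 share a more recent common ancestor with each other than either does with Taxon 2, so Taxon 2 is the least closely related of the three.

Taxon 2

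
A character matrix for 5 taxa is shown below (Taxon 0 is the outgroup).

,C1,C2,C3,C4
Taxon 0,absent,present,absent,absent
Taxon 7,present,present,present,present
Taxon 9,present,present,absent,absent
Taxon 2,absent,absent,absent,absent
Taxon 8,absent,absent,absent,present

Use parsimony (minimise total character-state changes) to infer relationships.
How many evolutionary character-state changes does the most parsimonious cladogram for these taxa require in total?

Character polarity is set by the outgroup: the derived state is whichever differs from the outgroup's state, so for C2 the derived state is 'absent', and for the remaining characters it is 'present'.
C1 (derived state 'present') is shared by Taxon 7 and Taxon 9 — a synapomorphy uniting that clade.
C2 (derived state 'absent') is shared by Taxon 2 and Taxon 8 — a synapomorphy uniting that clade.
C3 (derived state 'present') is unique to Taxon 7 (autapomorphy; uninformative for grouping).
C4 (state 'present') occurs in Taxon 7 and Taxon 8 but conflicts with the nesting implied by the other characters — most parsimoniously interpreted as homoplasy.
Most parsimonious ingroup topology: ((Taxon 7,Taxon 9),(Taxon 2,Taxon 8)).
Changes per character on this tree: C1: 1; C2: 1; C3: 1; C4: 2.
Total = 5.

5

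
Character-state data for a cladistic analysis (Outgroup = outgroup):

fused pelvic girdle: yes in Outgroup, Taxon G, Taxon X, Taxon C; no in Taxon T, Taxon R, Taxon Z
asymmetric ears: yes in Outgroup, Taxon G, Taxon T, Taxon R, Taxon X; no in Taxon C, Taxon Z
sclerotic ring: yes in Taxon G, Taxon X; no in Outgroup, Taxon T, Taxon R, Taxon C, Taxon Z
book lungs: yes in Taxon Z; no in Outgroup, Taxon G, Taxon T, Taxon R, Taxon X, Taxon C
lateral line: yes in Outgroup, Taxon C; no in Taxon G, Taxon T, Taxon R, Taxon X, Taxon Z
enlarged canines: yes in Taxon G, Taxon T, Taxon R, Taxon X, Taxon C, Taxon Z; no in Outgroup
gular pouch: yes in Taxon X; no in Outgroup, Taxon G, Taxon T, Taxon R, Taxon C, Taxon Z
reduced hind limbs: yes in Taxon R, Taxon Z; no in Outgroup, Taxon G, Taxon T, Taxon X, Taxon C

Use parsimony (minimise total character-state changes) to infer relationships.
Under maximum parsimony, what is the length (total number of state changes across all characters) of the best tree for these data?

Character polarity is set by the outgroup: the derived state is whichever differs from the outgroup's state, so for fused pelvic girdle, asymmetric ears, lateral line the derived state is 'no', and for the remaining characters it is 'yes'.
fused pelvic girdle (derived state 'no') is shared by Taxon R, Taxon T, and Taxon Z — a synapomorphy uniting that clade.
asymmetric ears groups Taxon C and Taxon Z, which is incompatible with the clades supported by the remaining characters; treating it as convergent (homoplasy) costs fewer steps than any alternative tree.
sclerotic ring: derived state 'yes' in Taxon G and Taxon X only — synapomorphy for {Taxon G, Taxon X}.
book lungs: derived state 'yes' in Taxon Z only — an autapomorphy, so it tells us nothing about relationships among taxa.
Only Taxon G, Taxon R, Taxon T, Taxon X, and Taxon Z show the derived state 'no' for lateral line, supporting them as a clade.
All ingroup taxa share the derived state 'yes' for enlarged canines; it defines the ingroup but does not resolve relationships within it.
gular pouch: derived state 'yes' in Taxon X only — an autapomorphy, so it tells us nothing about relationships among taxa.
reduced hind limbs (derived state 'yes') is shared by Taxon R and Taxon Z — a synapomorphy uniting that clade.
Most parsimonious ingroup topology: (((Taxon G,Taxon X),(Taxon T,(Taxon R,Taxon Z))),Taxon C).
Changes per character on this tree: fused pelvic girdle: 1; asymmetric ears: 2; sclerotic ring: 1; book lungs: 1; lateral line: 1; enlarged canines: 1; gular pouch: 1; reduced hind limbs: 1.
Total = 9.

9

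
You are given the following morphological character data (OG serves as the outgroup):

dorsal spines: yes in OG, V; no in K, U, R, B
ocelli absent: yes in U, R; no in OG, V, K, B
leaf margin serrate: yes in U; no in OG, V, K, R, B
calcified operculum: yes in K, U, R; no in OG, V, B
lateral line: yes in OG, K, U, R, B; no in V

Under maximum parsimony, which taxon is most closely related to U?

R

Character polarity is set by the outgroup: the derived state is whichever differs from the outgroup's state, so for dorsal spines, lateral line the derived state is 'no', and for the remaining characters it is 'yes'.
Only B, K, R, and U show the derived state 'no' for dorsal spines, supporting them as a clade.
Only R and U show the derived state 'yes' for ocelli absent, supporting them as a clade.
leaf margin serrate (derived state 'yes') is unique to U (autapomorphy; uninformative for grouping).
calcified operculum: derived state 'yes' in K, R, and U only — synapomorphy for {K, R, U}.
lateral line (derived state 'no') is unique to V (autapomorphy; uninformative for grouping).
Most parsimonious ingroup topology: (V,((K,(U,R)),B)).
U and R form a cherry on this tree, so they are sister taxa.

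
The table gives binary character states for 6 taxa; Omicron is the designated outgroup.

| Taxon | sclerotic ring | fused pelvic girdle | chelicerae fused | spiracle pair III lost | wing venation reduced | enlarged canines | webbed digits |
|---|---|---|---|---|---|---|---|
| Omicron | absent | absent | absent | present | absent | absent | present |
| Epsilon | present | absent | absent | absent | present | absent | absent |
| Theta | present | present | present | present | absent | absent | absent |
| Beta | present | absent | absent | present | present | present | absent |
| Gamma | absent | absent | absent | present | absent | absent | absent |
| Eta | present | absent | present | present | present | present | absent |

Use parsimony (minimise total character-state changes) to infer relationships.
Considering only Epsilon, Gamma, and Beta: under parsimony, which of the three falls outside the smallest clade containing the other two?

Character polarity is set by the outgroup: the derived state is whichever differs from the outgroup's state, so for spiracle pair III lost, webbed digits the derived state is 'absent', and for the remaining characters it is 'present'.
Only Beta, Epsilon, Eta, and Theta show the derived state 'present' for sclerotic ring, supporting them as a clade.
fused pelvic girdle (derived state 'present') is unique to Theta (autapomorphy; uninformative for grouping).
chelicerae fused groups Eta and Theta, which is incompatible with the clades supported by the remaining characters; treating it as convergent (homoplasy) costs fewer steps than any alternative tree.
spiracle pair III lost (derived state 'absent') is unique to Epsilon (autapomorphy; uninformative for grouping).
Only Beta, Epsilon, and Eta show the derived state 'present' for wing venation reduced, supporting them as a clade.
Only Beta and Eta show the derived state 'present' for enlarged canines, supporting them as a clade.
webbed digits (derived state 'absent') is shared by all ingroup taxa — unites the whole ingroup.
Most parsimonious ingroup topology: (((Epsilon,(Beta,Eta)),Theta),Gamma).
Epsilon and Beta share a more recent common ancestor with each other than either does with Gamma, so Gamma is the least closely related of the three.

Gamma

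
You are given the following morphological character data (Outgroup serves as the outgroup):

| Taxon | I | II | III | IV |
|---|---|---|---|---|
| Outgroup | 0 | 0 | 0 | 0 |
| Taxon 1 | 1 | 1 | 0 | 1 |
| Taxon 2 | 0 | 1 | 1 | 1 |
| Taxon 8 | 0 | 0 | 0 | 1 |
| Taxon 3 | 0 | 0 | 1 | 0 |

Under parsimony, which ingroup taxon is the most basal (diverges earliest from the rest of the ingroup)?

The outgroup has state '0' for every character, so '1' is the derived state throughout.
I (derived state '1') is unique to Taxon 1 (autapomorphy; uninformative for grouping).
II (derived state '1') is shared by Taxon 1 and Taxon 2 — a synapomorphy uniting that clade.
III (state '1') occurs in Taxon 2 and Taxon 3 but conflicts with the nesting implied by the other characters — most parsimoniously interpreted as homoplasy.
Only Taxon 1, Taxon 2, and Taxon 8 show the derived state '1' for IV, supporting them as a clade.
Most parsimonious ingroup topology: (((Taxon 1,Taxon 2),Taxon 8),Taxon 3).
Taxon 3 is sister to the clade containing all other ingroup taxa, so it is the earliest-diverging (most basal) ingroup lineage.

Taxon 3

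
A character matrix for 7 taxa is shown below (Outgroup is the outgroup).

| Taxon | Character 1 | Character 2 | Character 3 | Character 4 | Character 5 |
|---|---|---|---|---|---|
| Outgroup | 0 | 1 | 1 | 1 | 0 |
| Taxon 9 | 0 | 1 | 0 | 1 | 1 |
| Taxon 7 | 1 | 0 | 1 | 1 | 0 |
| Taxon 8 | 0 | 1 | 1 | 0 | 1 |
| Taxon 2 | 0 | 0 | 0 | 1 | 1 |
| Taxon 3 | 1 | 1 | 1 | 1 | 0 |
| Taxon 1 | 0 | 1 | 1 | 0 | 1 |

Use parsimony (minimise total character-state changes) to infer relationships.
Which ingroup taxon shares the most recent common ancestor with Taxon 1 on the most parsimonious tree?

Taxon 8

Character polarity is set by the outgroup: the derived state is whichever differs from the outgroup's state, so for Character 2, Character 3, Character 4 the derived state is '0', and for the remaining characters it is '1'.
Only Taxon 3 and Taxon 7 show the derived state '1' for Character 1, supporting them as a clade.
Character 2 groups Taxon 2 and Taxon 7, which is incompatible with the clades supported by the remaining characters; treating it as convergent (homoplasy) costs fewer steps than any alternative tree.
Character 3 (derived state '0') is shared by Taxon 2 and Taxon 9 — a synapomorphy uniting that clade.
Character 4 (derived state '0') is shared by Taxon 1 and Taxon 8 — a synapomorphy uniting that clade.
Character 5: derived state '1' in Taxon 1, Taxon 2, Taxon 8, and Taxon 9 only — synapomorphy for {Taxon 1, Taxon 2, Taxon 8, Taxon 9}.
Most parsimonious ingroup topology: (((Taxon 9,Taxon 2),(Taxon 8,Taxon 1)),(Taxon 7,Taxon 3)).
Taxon 1 and Taxon 8 form a cherry on this tree, so they are sister taxa.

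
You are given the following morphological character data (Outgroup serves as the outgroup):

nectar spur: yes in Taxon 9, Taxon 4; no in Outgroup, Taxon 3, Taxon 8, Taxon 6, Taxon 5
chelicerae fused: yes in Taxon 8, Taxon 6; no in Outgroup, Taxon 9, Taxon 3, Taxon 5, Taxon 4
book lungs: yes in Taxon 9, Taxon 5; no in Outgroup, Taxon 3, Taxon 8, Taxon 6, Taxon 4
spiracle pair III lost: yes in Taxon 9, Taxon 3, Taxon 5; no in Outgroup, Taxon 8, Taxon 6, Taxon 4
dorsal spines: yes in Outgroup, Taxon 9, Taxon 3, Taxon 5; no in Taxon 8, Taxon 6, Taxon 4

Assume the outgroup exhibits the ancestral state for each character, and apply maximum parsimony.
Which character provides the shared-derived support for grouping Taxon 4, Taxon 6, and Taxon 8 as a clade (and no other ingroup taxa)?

dorsal spines

Character polarity is set by the outgroup: the derived state is whichever differs from the outgroup's state, so for dorsal spines the derived state is 'no', and for the remaining characters it is 'yes'.
nectar spur groups Taxon 4 and Taxon 9, which is incompatible with the clades supported by the remaining characters; treating it as convergent (homoplasy) costs fewer steps than any alternative tree.
Only Taxon 6 and Taxon 8 show the derived state 'yes' for chelicerae fused, supporting them as a clade.
Only Taxon 5 and Taxon 9 show the derived state 'yes' for book lungs, supporting them as a clade.
Only Taxon 3, Taxon 5, and Taxon 9 show the derived state 'yes' for spiracle pair III lost, supporting them as a clade.
dorsal spines: derived state 'no' in Taxon 4, Taxon 6, and Taxon 8 only — synapomorphy for {Taxon 4, Taxon 6, Taxon 8}.
Most parsimonious ingroup topology: (((Taxon 9,Taxon 5),Taxon 3),((Taxon 8,Taxon 6),Taxon 4)).
The clade {Taxon 4, Taxon 6, Taxon 8} is supported by dorsal spines: its derived state 'no' occurs in exactly those taxa and in no other taxon (including the outgroup).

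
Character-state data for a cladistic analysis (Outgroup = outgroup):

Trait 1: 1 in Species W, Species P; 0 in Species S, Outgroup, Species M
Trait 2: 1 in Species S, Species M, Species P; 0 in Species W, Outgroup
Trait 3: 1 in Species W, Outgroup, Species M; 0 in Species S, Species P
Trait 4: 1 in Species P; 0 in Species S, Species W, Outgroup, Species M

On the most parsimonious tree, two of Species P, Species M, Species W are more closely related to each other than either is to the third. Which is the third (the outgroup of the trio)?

Species W

Character polarity is set by the outgroup: the derived state is whichever differs from the outgroup's state, so for Trait 3 the derived state is '0', and for the remaining characters it is '1'.
Trait 1 (state '1') occurs in Species P and Species W but conflicts with the nesting implied by the other characters — most parsimoniously interpreted as homoplasy.
Only Species M, Species P, and Species S show the derived state '1' for Trait 2, supporting them as a clade.
Trait 3 (derived state '0') is shared by Species P and Species S — a synapomorphy uniting that clade.
Trait 4: derived state '1' in Species P only — an autapomorphy, so it tells us nothing about relationships among taxa.
Most parsimonious ingroup topology: (Species W,(Species M,(Species S,Species P))).
Species P and Species M share a more recent common ancestor with each other than either does with Species W, so Species W is the least closely related of the three.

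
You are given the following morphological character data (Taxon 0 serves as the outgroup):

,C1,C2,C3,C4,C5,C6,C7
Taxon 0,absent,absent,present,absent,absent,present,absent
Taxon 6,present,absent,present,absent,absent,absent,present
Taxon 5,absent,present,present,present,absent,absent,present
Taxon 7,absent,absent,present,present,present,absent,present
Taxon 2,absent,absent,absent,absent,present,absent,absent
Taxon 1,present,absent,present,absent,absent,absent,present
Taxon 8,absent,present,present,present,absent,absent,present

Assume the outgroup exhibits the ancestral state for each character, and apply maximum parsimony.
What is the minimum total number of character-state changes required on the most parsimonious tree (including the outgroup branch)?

8

Character polarity is set by the outgroup: the derived state is whichever differs from the outgroup's state, so for C3, C6 the derived state is 'absent', and for the remaining characters it is 'present'.
Only Taxon 1 and Taxon 6 show the derived state 'present' for C1, supporting them as a clade.
Only Taxon 5 and Taxon 8 show the derived state 'present' for C2, supporting them as a clade.
C3: derived state 'absent' in Taxon 2 only — an autapomorphy, so it tells us nothing about relationships among taxa.
C4 (derived state 'present') is shared by Taxon 5, Taxon 7, and Taxon 8 — a synapomorphy uniting that clade.
C5 (state 'present') occurs in Taxon 2 and Taxon 7 but conflicts with the nesting implied by the other characters — most parsimoniously interpreted as homoplasy.
C6 (derived state 'absent') is shared by all ingroup taxa — unites the whole ingroup.
C7: derived state 'present' in Taxon 1, Taxon 5, Taxon 6, Taxon 7, and Taxon 8 only — synapomorphy for {Taxon 1, Taxon 5, Taxon 6, Taxon 7, Taxon 8}.
Most parsimonious ingroup topology: (((Taxon 6,Taxon 1),((Taxon 5,Taxon 8),Taxon 7)),Taxon 2).
Changes per character on this tree: C1: 1; C2: 1; C3: 1; C4: 1; C5: 2; C6: 1; C7: 1.
Total = 8.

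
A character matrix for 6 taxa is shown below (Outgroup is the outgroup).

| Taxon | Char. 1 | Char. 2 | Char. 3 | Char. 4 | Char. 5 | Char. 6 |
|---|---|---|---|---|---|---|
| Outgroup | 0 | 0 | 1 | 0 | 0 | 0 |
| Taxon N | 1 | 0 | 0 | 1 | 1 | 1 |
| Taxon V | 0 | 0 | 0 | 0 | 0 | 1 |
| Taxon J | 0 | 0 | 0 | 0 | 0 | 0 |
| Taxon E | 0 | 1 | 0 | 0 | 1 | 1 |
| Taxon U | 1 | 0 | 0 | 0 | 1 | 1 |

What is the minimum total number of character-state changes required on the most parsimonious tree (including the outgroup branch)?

Character polarity is set by the outgroup: the derived state is whichever differs from the outgroup's state, so for Char. 3 the derived state is '0', and for the remaining characters it is '1'.
Char. 1: derived state '1' in Taxon N and Taxon U only — synapomorphy for {Taxon N, Taxon U}.
Char. 2: derived state '1' in Taxon E only — an autapomorphy, so it tells us nothing about relationships among taxa.
Char. 3 (derived state '0') is shared by all ingroup taxa — unites the whole ingroup.
Char. 4 (derived state '1') is unique to Taxon N (autapomorphy; uninformative for grouping).
Char. 5: derived state '1' in Taxon E, Taxon N, and Taxon U only — synapomorphy for {Taxon E, Taxon N, Taxon U}.
Char. 6 (derived state '1') is shared by Taxon E, Taxon N, Taxon U, and Taxon V — a synapomorphy uniting that clade.
Most parsimonious ingroup topology: ((((Taxon N,Taxon U),Taxon E),Taxon V),Taxon J).
Changes per character on this tree: Char. 1: 1; Char. 2: 1; Char. 3: 1; Char. 4: 1; Char. 5: 1; Char. 6: 1.
Total = 6.

6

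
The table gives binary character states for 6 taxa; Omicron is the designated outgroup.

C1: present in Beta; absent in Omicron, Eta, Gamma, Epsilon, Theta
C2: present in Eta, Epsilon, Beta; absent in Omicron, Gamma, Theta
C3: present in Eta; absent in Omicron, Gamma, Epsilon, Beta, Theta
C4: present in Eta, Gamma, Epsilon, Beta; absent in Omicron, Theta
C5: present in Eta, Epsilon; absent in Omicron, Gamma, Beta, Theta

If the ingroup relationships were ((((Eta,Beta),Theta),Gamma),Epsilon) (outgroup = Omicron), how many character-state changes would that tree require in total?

8

Map each character onto ((((Eta,Beta),Theta),Gamma),Epsilon) (rooted by Omicron) and count the minimum state changes it requires (Fitch parsimony):
C1: 1; C2: 2; C3: 1; C4: 2; C5: 2.
Total tree length = 8.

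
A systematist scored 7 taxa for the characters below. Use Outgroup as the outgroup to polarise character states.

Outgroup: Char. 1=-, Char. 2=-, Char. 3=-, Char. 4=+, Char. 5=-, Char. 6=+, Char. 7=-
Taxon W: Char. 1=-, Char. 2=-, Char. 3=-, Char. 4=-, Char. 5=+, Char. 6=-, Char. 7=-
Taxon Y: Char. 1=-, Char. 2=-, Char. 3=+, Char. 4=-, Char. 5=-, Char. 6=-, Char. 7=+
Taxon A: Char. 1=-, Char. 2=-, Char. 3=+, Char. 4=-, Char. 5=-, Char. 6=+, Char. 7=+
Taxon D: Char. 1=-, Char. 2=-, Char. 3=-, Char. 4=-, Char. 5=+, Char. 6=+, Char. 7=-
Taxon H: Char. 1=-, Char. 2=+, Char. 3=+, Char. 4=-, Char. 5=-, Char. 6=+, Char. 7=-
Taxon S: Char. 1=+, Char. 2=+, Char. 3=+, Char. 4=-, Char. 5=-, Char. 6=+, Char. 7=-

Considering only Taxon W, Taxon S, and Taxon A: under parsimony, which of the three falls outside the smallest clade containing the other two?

Character polarity is set by the outgroup: the derived state is whichever differs from the outgroup's state, so for Char. 4, Char. 6 the derived state is '-', and for the remaining characters it is '+'.
Char. 1 (derived state '+') is unique to Taxon S (autapomorphy; uninformative for grouping).
Char. 2: derived state '+' in Taxon H and Taxon S only — synapomorphy for {Taxon H, Taxon S}.
Only Taxon A, Taxon H, Taxon S, and Taxon Y show the derived state '+' for Char. 3, supporting them as a clade.
All ingroup taxa share the derived state '-' for Char. 4; it defines the ingroup but does not resolve relationships within it.
Char. 5 (derived state '+') is shared by Taxon D and Taxon W — a synapomorphy uniting that clade.
Char. 6 groups Taxon W and Taxon Y, which is incompatible with the clades supported by the remaining characters; treating it as convergent (homoplasy) costs fewer steps than any alternative tree.
Char. 7: derived state '+' in Taxon A and Taxon Y only — synapomorphy for {Taxon A, Taxon Y}.
Most parsimonious ingroup topology: ((Taxon W,Taxon D),((Taxon Y,Taxon A),(Taxon H,Taxon S))).
Taxon S and Taxon A share a more recent common ancestor with each other than either does with Taxon W, so Taxon W is the least closely related of the three.

Taxon W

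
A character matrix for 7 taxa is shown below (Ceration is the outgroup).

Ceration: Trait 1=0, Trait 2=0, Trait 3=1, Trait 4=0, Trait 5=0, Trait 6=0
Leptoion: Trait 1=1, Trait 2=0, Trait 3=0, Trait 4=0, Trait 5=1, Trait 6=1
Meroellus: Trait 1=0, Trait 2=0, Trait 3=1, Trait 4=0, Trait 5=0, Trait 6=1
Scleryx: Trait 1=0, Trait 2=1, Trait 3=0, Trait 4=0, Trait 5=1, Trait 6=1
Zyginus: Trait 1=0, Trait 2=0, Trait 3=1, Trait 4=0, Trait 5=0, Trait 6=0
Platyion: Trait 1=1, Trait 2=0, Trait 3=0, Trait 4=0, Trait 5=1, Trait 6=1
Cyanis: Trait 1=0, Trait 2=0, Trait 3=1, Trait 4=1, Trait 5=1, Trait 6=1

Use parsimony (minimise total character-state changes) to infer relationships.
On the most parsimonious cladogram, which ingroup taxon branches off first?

Zyginus

Character polarity is set by the outgroup: the derived state is whichever differs from the outgroup's state, so for Trait 3 the derived state is '0', and for the remaining characters it is '1'.
Only Leptoion and Platyion show the derived state '1' for Trait 1, supporting them as a clade.
Trait 2: derived state '1' in Scleryx only — an autapomorphy, so it tells us nothing about relationships among taxa.
Trait 3 (derived state '0') is shared by Leptoion, Platyion, and Scleryx — a synapomorphy uniting that clade.
Trait 4 (derived state '1') is unique to Cyanis (autapomorphy; uninformative for grouping).
Trait 5 (derived state '1') is shared by Cyanis, Leptoion, Platyion, and Scleryx — a synapomorphy uniting that clade.
Only Cyanis, Leptoion, Meroellus, Platyion, and Scleryx show the derived state '1' for Trait 6, supporting them as a clade.
Most parsimonious ingroup topology: (((((Leptoion,Platyion),Scleryx),Cyanis),Meroellus),Zyginus).
Zyginus is sister to the clade containing all other ingroup taxa, so it is the earliest-diverging (most basal) ingroup lineage.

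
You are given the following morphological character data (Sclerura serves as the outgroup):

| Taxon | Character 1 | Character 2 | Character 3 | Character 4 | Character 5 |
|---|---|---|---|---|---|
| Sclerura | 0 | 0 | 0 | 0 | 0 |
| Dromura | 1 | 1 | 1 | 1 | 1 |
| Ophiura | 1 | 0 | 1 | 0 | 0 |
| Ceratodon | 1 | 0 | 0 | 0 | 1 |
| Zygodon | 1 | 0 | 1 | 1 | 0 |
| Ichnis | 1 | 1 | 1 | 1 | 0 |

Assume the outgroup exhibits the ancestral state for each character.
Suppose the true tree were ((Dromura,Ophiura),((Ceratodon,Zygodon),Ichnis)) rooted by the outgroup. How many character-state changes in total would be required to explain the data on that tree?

10

Map each character onto ((Dromura,Ophiura),((Ceratodon,Zygodon),Ichnis)) (rooted by Sclerura) and count the minimum state changes it requires (Fitch parsimony):
Character 1: 1; Character 2: 2; Character 3: 2; Character 4: 3; Character 5: 2.
Total tree length = 10.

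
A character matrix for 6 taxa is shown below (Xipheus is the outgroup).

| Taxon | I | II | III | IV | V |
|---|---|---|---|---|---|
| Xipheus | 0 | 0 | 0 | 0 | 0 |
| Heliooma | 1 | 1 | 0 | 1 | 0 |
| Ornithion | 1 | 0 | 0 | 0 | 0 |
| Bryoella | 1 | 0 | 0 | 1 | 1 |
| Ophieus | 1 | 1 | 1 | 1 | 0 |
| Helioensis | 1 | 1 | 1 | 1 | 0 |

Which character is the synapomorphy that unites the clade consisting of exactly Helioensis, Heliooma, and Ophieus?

The outgroup has state '0' for every character, so '1' is the derived state throughout.
All ingroup taxa share the derived state '1' for I; it defines the ingroup but does not resolve relationships within it.
II: derived state '1' in Helioensis, Heliooma, and Ophieus only — synapomorphy for {Helioensis, Heliooma, Ophieus}.
III (derived state '1') is shared by Helioensis and Ophieus — a synapomorphy uniting that clade.
IV (derived state '1') is shared by Bryoella, Helioensis, Heliooma, and Ophieus — a synapomorphy uniting that clade.
V (derived state '1') is unique to Bryoella (autapomorphy; uninformative for grouping).
Most parsimonious ingroup topology: (((Heliooma,(Ophieus,Helioensis)),Bryoella),Ornithion).
The clade {Helioensis, Heliooma, Ophieus} is supported by II: its derived state '1' occurs in exactly those taxa and in no other taxon (including the outgroup).

II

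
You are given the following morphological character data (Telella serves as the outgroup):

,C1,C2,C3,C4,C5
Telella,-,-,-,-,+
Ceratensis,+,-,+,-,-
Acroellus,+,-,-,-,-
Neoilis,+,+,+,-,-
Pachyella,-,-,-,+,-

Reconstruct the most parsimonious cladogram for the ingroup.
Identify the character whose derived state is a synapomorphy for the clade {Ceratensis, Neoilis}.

Character polarity is set by the outgroup: the derived state is whichever differs from the outgroup's state, so for C5 the derived state is '-', and for the remaining characters it is '+'.
Only Acroellus, Ceratensis, and Neoilis show the derived state '+' for C1, supporting them as a clade.
C2: derived state '+' in Neoilis only — an autapomorphy, so it tells us nothing about relationships among taxa.
C3: derived state '+' in Ceratensis and Neoilis only — synapomorphy for {Ceratensis, Neoilis}.
C4 (derived state '+') is unique to Pachyella (autapomorphy; uninformative for grouping).
All ingroup taxa share the derived state '-' for C5; it defines the ingroup but does not resolve relationships within it.
Most parsimonious ingroup topology: (((Ceratensis,Neoilis),Acroellus),Pachyella).
The clade {Ceratensis, Neoilis} is supported by C3: its derived state '+' occurs in exactly those taxa and in no other taxon (including the outgroup).

C3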